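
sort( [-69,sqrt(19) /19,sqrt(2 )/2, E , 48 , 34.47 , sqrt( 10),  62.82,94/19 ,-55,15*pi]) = [-69, - 55, sqrt(19 )/19,sqrt (2 )/2,E,sqrt (10 ),94/19, 34.47,15*pi,  48,62.82] 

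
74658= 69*1082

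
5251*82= 430582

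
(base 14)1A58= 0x12AE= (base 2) 1001010101110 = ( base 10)4782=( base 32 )4le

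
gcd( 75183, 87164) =1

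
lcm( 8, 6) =24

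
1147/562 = 2 + 23/562 = 2.04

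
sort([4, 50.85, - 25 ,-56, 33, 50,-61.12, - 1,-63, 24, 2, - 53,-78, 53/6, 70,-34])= [ - 78, - 63, - 61.12,-56,-53, - 34, - 25,-1, 2,4 , 53/6, 24, 33,50, 50.85, 70]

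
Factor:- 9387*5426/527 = -50933862/527=- 2^1*3^2*7^1*17^( - 1)*31^ ( - 1)*149^1*2713^1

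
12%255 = 12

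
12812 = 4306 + 8506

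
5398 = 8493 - 3095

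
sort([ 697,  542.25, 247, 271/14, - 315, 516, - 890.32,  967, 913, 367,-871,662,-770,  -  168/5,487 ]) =[- 890.32,-871, - 770  , - 315,-168/5, 271/14, 247, 367 , 487,516,542.25,662,697, 913, 967 ] 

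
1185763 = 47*25229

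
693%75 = 18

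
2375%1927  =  448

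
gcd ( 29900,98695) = 5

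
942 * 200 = 188400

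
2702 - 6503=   -  3801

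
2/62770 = 1/31385=0.00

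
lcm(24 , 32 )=96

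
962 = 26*37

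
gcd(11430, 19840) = 10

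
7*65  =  455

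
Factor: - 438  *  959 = -2^1*3^1*7^1 * 73^1*137^1 = -420042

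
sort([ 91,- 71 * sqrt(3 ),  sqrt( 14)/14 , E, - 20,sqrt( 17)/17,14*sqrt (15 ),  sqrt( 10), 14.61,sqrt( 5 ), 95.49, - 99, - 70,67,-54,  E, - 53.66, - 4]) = [- 71  *sqrt (3 ),-99, - 70, -54 ,-53.66, - 20, - 4,sqrt( 17)/17,sqrt( 14) /14, sqrt( 5 ),E, E,sqrt(10 ) , 14.61, 14*sqrt( 15), 67,  91,95.49 ]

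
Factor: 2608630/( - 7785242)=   -  1304315/3892621=-5^1*  260863^1*3892621^( - 1)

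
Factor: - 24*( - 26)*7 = 2^4*3^1 * 7^1*13^1 = 4368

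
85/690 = 17/138  =  0.12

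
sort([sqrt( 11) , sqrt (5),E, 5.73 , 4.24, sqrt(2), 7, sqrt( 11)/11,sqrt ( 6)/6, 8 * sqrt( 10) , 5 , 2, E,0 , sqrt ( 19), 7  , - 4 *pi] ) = [ -4*pi,0, sqrt( 11 )/11,sqrt (6 )/6,sqrt( 2 ),2, sqrt( 5 ), E, E,sqrt(11 ), 4.24 , sqrt( 19), 5,5.73, 7, 7, 8*sqrt(10 ) ]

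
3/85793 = 3/85793  =  0.00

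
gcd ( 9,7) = 1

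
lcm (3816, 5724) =11448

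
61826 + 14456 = 76282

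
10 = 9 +1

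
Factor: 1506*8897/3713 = 2^1*3^1 *7^1*31^1*41^1*47^( - 1)*79^(-1 )*251^1 = 13398882/3713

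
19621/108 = 181 + 73/108 = 181.68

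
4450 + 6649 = 11099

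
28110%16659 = 11451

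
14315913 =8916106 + 5399807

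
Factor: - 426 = -2^1*3^1*71^1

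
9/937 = 9/937= 0.01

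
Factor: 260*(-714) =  - 2^3 * 3^1*5^1*7^1*13^1 * 17^1 = - 185640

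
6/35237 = 6/35237  =  0.00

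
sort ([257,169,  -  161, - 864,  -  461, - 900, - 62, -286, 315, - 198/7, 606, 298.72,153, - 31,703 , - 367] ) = [ - 900 ,-864, - 461, - 367, - 286, - 161, - 62, - 31, - 198/7, 153, 169,  257, 298.72,315,606, 703 ]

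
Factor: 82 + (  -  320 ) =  - 238 = - 2^1 *7^1*17^1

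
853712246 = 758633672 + 95078574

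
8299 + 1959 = 10258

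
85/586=85/586 = 0.15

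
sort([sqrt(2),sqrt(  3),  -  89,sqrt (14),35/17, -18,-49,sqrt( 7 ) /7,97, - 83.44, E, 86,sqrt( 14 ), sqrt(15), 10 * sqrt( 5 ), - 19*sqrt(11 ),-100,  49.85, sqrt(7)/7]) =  [ - 100,-89, - 83.44,-19*sqrt(11 ),-49 , - 18 , sqrt(7)/7,sqrt(7)/7,sqrt(2 ), sqrt( 3) , 35/17, E , sqrt(14),sqrt(14 ),sqrt( 15), 10*sqrt( 5),  49.85,86,  97 ] 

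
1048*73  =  76504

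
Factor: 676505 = 5^1*135301^1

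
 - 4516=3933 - 8449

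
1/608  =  1/608 = 0.00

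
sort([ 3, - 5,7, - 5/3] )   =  [-5,-5/3, 3, 7]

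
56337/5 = 11267 + 2/5 = 11267.40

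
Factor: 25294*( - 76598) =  - 1937469812  =  - 2^2*12647^1*38299^1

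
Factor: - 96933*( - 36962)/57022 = 3^1*7^(-1)*79^1*409^1*4073^(-1)*18481^1 = 1791418773/28511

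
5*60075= 300375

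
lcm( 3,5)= 15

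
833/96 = 8  +  65/96 = 8.68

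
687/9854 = 687/9854 = 0.07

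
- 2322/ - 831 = 774/277= 2.79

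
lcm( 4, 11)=44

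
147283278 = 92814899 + 54468379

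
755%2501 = 755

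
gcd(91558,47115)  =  1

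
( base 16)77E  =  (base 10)1918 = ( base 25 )31i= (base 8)3576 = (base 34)1ME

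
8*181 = 1448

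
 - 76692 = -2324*33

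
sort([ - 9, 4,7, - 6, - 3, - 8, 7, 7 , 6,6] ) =[ - 9, - 8 , - 6, - 3, 4, 6, 6, 7 , 7,  7] 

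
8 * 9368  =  74944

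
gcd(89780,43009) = 1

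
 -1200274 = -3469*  346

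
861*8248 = 7101528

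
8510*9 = 76590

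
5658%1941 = 1776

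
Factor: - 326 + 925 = 599^1 =599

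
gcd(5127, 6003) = 3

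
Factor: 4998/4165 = 6/5 =2^1*3^1 * 5^(-1)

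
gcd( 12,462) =6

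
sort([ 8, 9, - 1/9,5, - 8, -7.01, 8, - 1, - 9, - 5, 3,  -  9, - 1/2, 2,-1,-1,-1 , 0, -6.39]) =[-9,-9, -8, - 7.01 , - 6.39, - 5,-1,-1,-1,-1,-1/2, - 1/9,0 , 2, 3 , 5, 8, 8 , 9]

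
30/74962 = 15/37481 = 0.00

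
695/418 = 695/418 = 1.66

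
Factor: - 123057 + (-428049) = - 551106 =- 2^1*3^2* 17^1*1801^1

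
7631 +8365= 15996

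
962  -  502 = 460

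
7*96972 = 678804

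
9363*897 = 8398611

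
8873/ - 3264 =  - 3 + 919/3264= - 2.72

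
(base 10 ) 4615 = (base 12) 2807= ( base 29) 5E4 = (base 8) 11007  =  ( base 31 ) 4OR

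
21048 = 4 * 5262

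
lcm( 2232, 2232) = 2232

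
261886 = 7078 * 37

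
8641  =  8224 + 417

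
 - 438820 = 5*( -87764)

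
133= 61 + 72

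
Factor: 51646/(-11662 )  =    -  31/7 = -7^( - 1 )*31^1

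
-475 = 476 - 951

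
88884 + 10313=99197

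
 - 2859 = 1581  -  4440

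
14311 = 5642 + 8669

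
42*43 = 1806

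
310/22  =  155/11 =14.09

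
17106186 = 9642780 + 7463406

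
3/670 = 3/670 =0.00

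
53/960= 53/960=   0.06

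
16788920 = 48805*344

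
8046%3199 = 1648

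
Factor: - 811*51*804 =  - 33254244 = -2^2*3^2*17^1 *67^1 * 811^1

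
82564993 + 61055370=143620363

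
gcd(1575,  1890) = 315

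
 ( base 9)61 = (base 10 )55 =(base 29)1Q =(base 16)37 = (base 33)1m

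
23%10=3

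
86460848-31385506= 55075342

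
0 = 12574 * 0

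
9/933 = 3/311 = 0.01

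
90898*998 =90716204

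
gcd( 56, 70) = 14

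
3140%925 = 365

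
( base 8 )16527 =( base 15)235b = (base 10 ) 7511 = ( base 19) 11F6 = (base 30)8ab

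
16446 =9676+6770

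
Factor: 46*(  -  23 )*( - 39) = 41262 = 2^1*  3^1*13^1 * 23^2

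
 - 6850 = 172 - 7022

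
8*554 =4432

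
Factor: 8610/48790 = 3^1*17^ ( - 1) = 3/17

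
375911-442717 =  - 66806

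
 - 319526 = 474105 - 793631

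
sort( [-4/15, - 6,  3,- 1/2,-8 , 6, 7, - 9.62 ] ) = [  -  9.62, - 8, - 6,  -  1/2,-4/15,3, 6, 7 ] 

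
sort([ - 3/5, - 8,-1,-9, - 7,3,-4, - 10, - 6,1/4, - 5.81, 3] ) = [ - 10, - 9,  -  8, - 7,-6, - 5.81,-4,  -  1,-3/5,1/4 , 3,3]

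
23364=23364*1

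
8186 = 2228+5958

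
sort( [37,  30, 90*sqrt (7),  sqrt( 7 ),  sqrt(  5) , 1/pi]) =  [1/pi , sqrt (5),  sqrt(7) , 30,  37,90 *sqrt( 7)]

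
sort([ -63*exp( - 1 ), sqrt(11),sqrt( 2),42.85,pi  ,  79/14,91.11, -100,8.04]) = [  -  100, -63*exp(  -  1 ),sqrt(2),  pi, sqrt(11),79/14, 8.04,42.85, 91.11 ] 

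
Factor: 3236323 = 3236323^1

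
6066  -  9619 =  - 3553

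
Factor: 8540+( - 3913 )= 7^1*661^1=   4627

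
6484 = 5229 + 1255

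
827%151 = 72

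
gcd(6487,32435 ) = 6487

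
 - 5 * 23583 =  - 117915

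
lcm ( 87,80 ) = 6960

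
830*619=513770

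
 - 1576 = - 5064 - -3488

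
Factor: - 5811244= - 2^2*317^1*4583^1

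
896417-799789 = 96628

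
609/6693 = 203/2231=0.09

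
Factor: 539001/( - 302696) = - 2^( - 3)*3^3*157^( - 1)*241^ ( - 1)*19963^1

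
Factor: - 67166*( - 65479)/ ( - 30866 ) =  - 199907387/1403 =-23^ ( - 1)*43^1*61^( - 1) * 71^1*65479^1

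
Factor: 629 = 17^1*37^1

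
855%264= 63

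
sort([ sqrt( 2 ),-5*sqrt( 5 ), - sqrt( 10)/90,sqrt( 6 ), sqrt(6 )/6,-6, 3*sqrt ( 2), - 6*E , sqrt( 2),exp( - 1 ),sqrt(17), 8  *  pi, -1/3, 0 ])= [-6*E, - 5*sqrt( 5), - 6, - 1/3, - sqrt(10 )/90, 0,  exp( - 1), sqrt( 6)/6,  sqrt(2 ), sqrt(  2), sqrt (6), sqrt(17 ), 3*sqrt( 2), 8*pi]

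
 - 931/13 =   -  72+ 5/13 = - 71.62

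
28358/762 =37 + 82/381 = 37.22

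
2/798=1/399 = 0.00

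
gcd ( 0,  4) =4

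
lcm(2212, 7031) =196868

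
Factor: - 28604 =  - 2^2 * 7151^1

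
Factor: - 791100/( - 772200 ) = 2^( - 1 )*11^( - 1) * 13^( - 1 )*293^1 = 293/286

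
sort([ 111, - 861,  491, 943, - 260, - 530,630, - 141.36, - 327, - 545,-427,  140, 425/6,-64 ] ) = [ - 861, - 545, - 530, - 427, - 327, - 260, - 141.36, - 64,  425/6, 111,140,491,630,943]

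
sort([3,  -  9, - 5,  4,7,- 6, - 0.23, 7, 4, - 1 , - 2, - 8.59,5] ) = [ - 9, - 8.59, - 6 ,- 5, - 2, - 1,-0.23, 3,4, 4,5,7,7] 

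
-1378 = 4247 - 5625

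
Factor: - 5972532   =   - 2^2*3^1*497711^1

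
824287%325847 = 172593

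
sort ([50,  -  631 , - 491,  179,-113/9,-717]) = [-717,-631,  -  491, - 113/9,50,179 ]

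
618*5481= 3387258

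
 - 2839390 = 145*( - 19582)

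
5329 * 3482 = 18555578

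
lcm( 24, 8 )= 24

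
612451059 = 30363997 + 582087062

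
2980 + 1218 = 4198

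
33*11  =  363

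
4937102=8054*613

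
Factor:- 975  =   - 3^1*  5^2 * 13^1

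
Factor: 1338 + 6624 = 7962 = 2^1 * 3^1  *1327^1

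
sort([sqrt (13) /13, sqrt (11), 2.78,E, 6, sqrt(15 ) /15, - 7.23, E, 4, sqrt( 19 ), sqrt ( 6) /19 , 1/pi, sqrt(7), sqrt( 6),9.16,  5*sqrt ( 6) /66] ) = [- 7.23  ,  sqrt( 6) /19,5*sqrt( 6 )/66, sqrt(15) /15, sqrt(13)/13, 1/pi, sqrt(6), sqrt(7 ), E,E, 2.78, sqrt ( 11 ), 4, sqrt( 19),6,  9.16 ] 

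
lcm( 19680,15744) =78720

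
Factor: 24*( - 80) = - 2^7* 3^1*5^1 = -  1920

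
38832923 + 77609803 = 116442726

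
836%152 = 76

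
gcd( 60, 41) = 1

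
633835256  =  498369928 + 135465328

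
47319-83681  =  -36362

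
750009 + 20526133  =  21276142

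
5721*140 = 800940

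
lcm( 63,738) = 5166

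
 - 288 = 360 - 648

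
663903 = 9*73767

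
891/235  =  891/235= 3.79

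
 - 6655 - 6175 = -12830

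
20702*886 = 18341972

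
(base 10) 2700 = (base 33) 2FR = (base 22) 5cg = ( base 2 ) 101010001100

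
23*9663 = 222249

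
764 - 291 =473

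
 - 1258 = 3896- 5154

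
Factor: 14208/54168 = 2^4*61^( - 1)=16/61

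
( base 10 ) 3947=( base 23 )7ae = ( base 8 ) 7553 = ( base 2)111101101011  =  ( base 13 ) 1A48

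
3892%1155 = 427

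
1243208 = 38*32716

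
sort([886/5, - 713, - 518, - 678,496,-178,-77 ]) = [- 713,-678, - 518, - 178, - 77, 886/5,  496 ]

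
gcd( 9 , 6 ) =3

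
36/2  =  18  =  18.00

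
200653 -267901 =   -  67248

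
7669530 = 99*77470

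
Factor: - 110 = -2^1*5^1*11^1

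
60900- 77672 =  - 16772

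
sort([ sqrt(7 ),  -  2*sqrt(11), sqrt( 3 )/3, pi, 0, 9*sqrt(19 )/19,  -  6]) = [ - 2 * sqrt(11), - 6,0,sqrt(3 ) /3,9*sqrt( 19 )/19, sqrt(7 ) , pi ] 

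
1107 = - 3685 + 4792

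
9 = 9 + 0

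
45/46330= 9/9266 =0.00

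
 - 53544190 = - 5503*9730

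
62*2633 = 163246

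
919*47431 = 43589089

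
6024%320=264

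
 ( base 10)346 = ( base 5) 2341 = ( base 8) 532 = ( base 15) 181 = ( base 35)9V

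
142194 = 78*1823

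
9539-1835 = 7704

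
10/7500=1/750 = 0.00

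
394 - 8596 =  -8202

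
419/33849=419/33849 = 0.01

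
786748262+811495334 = 1598243596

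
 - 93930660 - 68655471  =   - 162586131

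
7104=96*74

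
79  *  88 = 6952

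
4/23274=2/11637 = 0.00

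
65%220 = 65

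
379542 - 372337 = 7205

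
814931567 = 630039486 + 184892081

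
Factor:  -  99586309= - 1619^1*61511^1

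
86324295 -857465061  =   - 771140766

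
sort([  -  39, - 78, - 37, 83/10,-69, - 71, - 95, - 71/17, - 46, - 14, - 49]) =[ - 95,  -  78, - 71,- 69, - 49, - 46, - 39, - 37, - 14,- 71/17, 83/10 ] 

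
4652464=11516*404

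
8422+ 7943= 16365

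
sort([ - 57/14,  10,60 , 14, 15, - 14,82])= [  -  14, - 57/14,10,  14 , 15,60,82]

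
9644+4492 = 14136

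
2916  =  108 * 27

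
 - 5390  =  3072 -8462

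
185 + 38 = 223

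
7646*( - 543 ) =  - 4151778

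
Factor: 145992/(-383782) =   -  132/347 = - 2^2 *3^1* 11^1*347^ ( - 1 )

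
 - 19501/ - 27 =722 + 7/27 =722.26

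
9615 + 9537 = 19152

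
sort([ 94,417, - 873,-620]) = [  -  873, - 620,94, 417 ]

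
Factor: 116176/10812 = 548/51= 2^2  *  3^( - 1 )*17^(-1)*137^1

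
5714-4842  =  872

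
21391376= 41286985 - 19895609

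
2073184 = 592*3502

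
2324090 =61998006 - 59673916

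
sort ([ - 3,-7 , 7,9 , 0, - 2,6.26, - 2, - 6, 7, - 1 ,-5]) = [ - 7, - 6, - 5, - 3, - 2,  -  2,  -  1,0, 6.26,7, 7,9 ]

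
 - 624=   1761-2385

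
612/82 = 7 + 19/41=7.46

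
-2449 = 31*( - 79) 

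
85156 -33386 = 51770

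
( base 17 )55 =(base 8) 132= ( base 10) 90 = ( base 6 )230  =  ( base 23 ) 3L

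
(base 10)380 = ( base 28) dg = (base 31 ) C8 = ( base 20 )J0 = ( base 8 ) 574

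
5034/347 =14 + 176/347 = 14.51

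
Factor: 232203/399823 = 471/811 = 3^1*157^1* 811^( - 1)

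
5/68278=5/68278 =0.00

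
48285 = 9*5365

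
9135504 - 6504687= 2630817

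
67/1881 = 67/1881 = 0.04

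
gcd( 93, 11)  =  1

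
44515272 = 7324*6078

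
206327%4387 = 138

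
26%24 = 2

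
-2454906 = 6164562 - 8619468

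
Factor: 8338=2^1 * 11^1  *379^1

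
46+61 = 107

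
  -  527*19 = -10013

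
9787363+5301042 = 15088405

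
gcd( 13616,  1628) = 148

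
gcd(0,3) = 3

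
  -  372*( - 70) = 26040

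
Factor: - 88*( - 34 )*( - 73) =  - 2^4* 11^1*17^1*73^1 = - 218416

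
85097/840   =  85097/840 = 101.31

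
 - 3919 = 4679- 8598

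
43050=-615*( - 70 )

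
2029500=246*8250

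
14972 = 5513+9459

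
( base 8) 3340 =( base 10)1760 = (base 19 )4GC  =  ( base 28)26o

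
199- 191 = 8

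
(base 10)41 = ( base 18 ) 25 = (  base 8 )51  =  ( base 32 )19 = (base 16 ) 29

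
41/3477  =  41/3477 = 0.01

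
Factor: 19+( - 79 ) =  - 2^2*3^1*5^1= - 60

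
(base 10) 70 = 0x46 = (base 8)106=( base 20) 3A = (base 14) 50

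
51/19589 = 51/19589 = 0.00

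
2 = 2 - 0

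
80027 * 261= 20887047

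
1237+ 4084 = 5321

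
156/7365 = 52/2455 = 0.02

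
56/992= 7/124=0.06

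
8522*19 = 161918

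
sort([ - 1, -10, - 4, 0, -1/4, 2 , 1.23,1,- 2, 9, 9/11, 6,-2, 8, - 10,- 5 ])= [ - 10,-10, - 5,-4 ,-2 , - 2,-1, -1/4 , 0, 9/11, 1,1.23, 2,6, 8,9 ]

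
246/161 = 246/161 = 1.53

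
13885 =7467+6418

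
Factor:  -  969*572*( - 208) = 2^6*3^1* 11^1*13^2*17^1*19^1 = 115287744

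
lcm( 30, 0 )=0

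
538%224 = 90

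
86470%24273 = 13651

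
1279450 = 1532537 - 253087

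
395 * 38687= 15281365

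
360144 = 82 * 4392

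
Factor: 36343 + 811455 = 2^1*7^2*41^1*211^1 =847798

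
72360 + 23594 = 95954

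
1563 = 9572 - 8009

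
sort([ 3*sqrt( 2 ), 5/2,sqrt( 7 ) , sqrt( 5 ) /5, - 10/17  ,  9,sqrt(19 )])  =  [ - 10/17,sqrt(5 )/5,5/2,sqrt( 7 ),3*sqrt( 2 ), sqrt( 19 ), 9]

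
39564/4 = 9891 = 9891.00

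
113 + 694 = 807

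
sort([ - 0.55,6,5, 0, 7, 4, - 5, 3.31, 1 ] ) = [  -  5, - 0.55,0,1, 3.31, 4,5, 6, 7] 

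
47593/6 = 7932+1/6 = 7932.17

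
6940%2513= 1914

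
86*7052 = 606472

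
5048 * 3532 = 17829536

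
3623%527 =461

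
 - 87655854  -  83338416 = - 170994270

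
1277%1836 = 1277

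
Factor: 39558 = 2^1*3^1*19^1*347^1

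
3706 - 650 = 3056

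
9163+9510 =18673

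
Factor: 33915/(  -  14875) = - 3^1*5^(  -  2) *19^1 = - 57/25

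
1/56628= 1/56628=0.00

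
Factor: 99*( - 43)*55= - 234135 = - 3^2 * 5^1 *11^2*43^1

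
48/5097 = 16/1699 = 0.01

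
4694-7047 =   -  2353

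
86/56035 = 86/56035= 0.00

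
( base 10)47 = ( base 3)1202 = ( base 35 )1C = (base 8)57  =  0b101111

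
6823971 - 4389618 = 2434353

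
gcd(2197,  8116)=1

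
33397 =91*367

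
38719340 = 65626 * 590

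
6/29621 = 6/29621 = 0.00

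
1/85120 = 1/85120= 0.00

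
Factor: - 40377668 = - 2^2*10094417^1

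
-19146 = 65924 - 85070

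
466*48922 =22797652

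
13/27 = 13/27=   0.48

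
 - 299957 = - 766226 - -466269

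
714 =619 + 95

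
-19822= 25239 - 45061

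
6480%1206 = 450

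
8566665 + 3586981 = 12153646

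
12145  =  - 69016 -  - 81161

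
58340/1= 58340 = 58340.00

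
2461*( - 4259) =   -  10481399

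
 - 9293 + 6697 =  - 2596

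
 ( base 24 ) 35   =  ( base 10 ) 77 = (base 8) 115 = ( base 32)2d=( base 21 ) 3e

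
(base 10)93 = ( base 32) 2T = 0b1011101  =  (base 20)4D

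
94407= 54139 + 40268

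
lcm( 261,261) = 261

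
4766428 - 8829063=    - 4062635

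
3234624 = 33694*96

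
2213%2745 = 2213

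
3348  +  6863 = 10211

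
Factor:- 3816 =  - 2^3* 3^2*53^1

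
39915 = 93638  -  53723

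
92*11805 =1086060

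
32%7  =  4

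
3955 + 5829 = 9784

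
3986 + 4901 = 8887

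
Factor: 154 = 2^1*7^1*11^1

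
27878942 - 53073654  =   - 25194712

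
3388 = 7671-4283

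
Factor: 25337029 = 2099^1 * 12071^1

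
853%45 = 43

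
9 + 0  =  9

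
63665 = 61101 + 2564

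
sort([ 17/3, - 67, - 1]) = [ - 67, - 1,17/3 ] 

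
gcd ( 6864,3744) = 624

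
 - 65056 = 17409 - 82465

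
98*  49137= 4815426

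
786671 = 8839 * 89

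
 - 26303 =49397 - 75700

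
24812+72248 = 97060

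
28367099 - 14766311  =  13600788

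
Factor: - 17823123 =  -3^2*17^1*116491^1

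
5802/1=5802 = 5802.00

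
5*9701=48505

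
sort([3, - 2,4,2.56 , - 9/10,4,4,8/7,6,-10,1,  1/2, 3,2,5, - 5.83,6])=[-10,-5.83, - 2, - 9/10,1/2, 1, 8/7,2, 2.56,3,3,4,4,4,5 , 6,6]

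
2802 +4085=6887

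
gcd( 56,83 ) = 1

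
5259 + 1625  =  6884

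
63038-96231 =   -  33193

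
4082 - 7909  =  -3827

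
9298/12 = 4649/6= 774.83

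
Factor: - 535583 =-41^1*13063^1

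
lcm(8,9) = 72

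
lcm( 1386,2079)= 4158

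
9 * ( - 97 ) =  - 873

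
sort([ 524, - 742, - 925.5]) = [ - 925.5, - 742,524 ] 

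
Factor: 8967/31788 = 2989/10596 = 2^( - 2) * 3^(-1) * 7^2*61^1 * 883^ (-1)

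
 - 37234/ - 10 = 18617/5 = 3723.40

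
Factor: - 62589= - 3^1*31^1*673^1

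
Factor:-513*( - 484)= 248292 = 2^2*3^3*11^2 * 19^1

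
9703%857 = 276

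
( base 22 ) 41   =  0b1011001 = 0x59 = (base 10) 89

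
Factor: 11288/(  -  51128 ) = - 17/77 =- 7^( - 1)*11^(-1)*17^1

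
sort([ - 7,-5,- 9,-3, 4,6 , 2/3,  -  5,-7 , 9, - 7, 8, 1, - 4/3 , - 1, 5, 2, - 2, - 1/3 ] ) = [-9 ,-7,-7 , - 7, - 5, - 5,-3,-2,-4/3,-1, - 1/3,2/3, 1,  2,4, 5, 6,8,9]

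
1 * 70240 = 70240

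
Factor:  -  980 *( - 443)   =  434140 = 2^2*5^1*7^2 * 443^1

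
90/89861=90/89861  =  0.00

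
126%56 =14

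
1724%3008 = 1724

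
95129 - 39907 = 55222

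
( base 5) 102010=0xD34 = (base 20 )890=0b110100110100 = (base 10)3380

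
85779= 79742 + 6037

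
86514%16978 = 1624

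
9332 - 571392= - 562060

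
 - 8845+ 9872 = 1027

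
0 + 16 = 16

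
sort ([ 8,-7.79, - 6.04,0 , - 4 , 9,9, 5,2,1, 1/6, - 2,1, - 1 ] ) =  [ - 7.79, - 6.04, - 4, - 2, -1,0 , 1/6,  1, 1, 2,  5 , 8,9,  9 ] 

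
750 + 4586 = 5336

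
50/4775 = 2/191= 0.01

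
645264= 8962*72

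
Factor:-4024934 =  - 2^1 * 37^1*109^1 * 499^1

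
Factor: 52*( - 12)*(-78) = 2^5*3^2*13^2 = 48672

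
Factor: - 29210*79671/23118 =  - 5^1*23^1 * 127^1*3853^( - 1)*26557^1 = -  387864985/3853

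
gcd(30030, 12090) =390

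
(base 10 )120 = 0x78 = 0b1111000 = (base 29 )44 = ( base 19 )66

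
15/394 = 15/394 = 0.04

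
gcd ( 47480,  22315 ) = 5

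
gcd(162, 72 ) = 18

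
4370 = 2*2185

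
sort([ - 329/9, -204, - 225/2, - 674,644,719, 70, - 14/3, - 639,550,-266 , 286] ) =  [ - 674, - 639, - 266, - 204, - 225/2, - 329/9, - 14/3,70, 286,  550,644,719 ] 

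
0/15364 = 0 = 0.00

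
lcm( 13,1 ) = 13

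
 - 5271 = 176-5447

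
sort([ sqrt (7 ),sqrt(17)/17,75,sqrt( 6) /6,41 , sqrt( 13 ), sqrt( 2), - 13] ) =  [ - 13 , sqrt(17) /17,  sqrt( 6 ) /6, sqrt( 2 ), sqrt( 7 ) , sqrt(13) , 41,75]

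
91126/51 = 1786 + 40/51 = 1786.78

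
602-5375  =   - 4773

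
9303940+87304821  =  96608761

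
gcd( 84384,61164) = 36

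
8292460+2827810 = 11120270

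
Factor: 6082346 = 2^1*3041173^1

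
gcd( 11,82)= 1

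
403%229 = 174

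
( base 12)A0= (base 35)3f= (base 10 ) 120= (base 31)3R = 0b1111000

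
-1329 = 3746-5075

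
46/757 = 46/757 = 0.06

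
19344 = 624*31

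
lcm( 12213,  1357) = 12213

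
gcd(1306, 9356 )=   2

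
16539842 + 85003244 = 101543086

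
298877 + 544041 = 842918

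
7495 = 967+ 6528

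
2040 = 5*408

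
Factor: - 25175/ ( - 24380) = 95/92  =  2^(-2 )*  5^1*19^1*23^( - 1 ) 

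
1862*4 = 7448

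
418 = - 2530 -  - 2948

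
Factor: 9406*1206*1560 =17696072160 = 2^5*3^3*5^1*13^1 * 67^1*4703^1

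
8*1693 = 13544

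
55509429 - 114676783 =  - 59167354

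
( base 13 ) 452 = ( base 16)2e7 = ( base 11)616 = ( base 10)743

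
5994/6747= 1998/2249  =  0.89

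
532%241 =50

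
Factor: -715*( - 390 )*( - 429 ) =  - 2^1*3^2*5^2*11^2 * 13^3= - 119626650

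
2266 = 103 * 22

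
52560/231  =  227+ 41/77 = 227.53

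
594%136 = 50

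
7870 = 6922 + 948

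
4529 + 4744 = 9273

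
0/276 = 0 = 0.00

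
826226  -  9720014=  - 8893788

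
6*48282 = 289692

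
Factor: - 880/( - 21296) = 5/121=5^1*11^(-2) 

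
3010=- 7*( - 430) 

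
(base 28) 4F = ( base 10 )127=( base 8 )177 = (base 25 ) 52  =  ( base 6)331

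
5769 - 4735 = 1034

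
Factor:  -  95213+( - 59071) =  - 2^2*3^1 * 13^1*23^1*43^1 =-154284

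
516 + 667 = 1183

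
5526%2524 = 478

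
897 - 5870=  - 4973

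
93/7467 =31/2489 = 0.01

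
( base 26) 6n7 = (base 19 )CH6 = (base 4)1020311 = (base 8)11065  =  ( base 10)4661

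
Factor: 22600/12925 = 2^3*11^( - 1)*47^ ( - 1 ) * 113^1 = 904/517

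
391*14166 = 5538906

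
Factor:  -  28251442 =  - 2^1 * 19^1 * 59^1*12601^1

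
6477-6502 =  - 25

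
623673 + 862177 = 1485850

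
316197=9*35133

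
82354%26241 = 3631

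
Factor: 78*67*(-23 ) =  - 120198  =  - 2^1*3^1*13^1 * 23^1*67^1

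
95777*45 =4309965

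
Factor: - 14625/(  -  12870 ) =25/22 =2^( - 1 )*5^2*11^(-1 )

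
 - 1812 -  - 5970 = 4158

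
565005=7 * 80715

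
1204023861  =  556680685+647343176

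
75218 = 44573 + 30645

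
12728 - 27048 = -14320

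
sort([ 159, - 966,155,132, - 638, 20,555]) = [-966, - 638, 20, 132,  155 , 159,555 ] 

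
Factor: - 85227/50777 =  - 3^1*28409^1*50777^( - 1 )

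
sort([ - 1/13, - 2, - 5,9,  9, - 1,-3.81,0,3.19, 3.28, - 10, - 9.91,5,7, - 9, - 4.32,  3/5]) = [-10, - 9.91, - 9, - 5, - 4.32, - 3.81,-2, - 1, - 1/13,0,3/5, 3.19,3.28, 5  ,  7 , 9,9]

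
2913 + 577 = 3490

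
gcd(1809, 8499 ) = 3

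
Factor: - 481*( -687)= 330447 = 3^1*13^1 * 37^1*229^1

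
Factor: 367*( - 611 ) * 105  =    -  23544885  =  - 3^1 * 5^1*7^1*13^1*47^1 * 367^1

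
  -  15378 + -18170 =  - 33548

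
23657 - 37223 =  - 13566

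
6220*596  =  3707120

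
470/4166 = 235/2083 = 0.11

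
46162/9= 5129+1/9 = 5129.11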